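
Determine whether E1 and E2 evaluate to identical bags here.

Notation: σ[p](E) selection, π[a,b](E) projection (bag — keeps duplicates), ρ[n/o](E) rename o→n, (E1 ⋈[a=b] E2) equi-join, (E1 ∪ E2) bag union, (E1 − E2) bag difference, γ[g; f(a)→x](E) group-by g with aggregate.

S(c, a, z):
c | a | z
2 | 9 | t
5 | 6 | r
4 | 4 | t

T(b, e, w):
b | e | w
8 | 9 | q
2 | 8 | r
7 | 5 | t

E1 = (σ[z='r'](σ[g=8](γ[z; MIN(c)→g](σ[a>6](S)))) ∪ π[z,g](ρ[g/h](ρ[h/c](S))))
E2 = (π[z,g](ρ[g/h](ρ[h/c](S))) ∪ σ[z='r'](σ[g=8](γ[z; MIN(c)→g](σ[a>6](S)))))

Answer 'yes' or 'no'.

E1 subexpression sizes:
  S → 3
  σ[a>6](S) → 1
  γ[z; MIN(c)→g](σ[a>6](S)) → 1
  σ[g=8](γ[z; MIN(c)→g](σ[a>6](S))) → 0
  σ[z='r'](σ[g=8](γ[z; MIN(c)→g](σ[a>6](S)))) → 0
  S → 3
  ρ[h/c](S) → 3
  ρ[g/h](ρ[h/c](S)) → 3
  π[z,g](ρ[g/h](ρ[h/c](S))) → 3
  (σ[z='r'](σ[g=8](γ[z; MIN(c)→g](σ[a>6](S)))) ∪ π[z,g](ρ[g/h](ρ[h/c](S)))) → 3
E2 subexpression sizes:
  S → 3
  ρ[h/c](S) → 3
  ρ[g/h](ρ[h/c](S)) → 3
  π[z,g](ρ[g/h](ρ[h/c](S))) → 3
  S → 3
  σ[a>6](S) → 1
  γ[z; MIN(c)→g](σ[a>6](S)) → 1
  σ[g=8](γ[z; MIN(c)→g](σ[a>6](S))) → 0
  σ[z='r'](σ[g=8](γ[z; MIN(c)→g](σ[a>6](S)))) → 0
  (π[z,g](ρ[g/h](ρ[h/c](S))) ∪ σ[z='r'](σ[g=8](γ[z; MIN(c)→g](σ[a>6](S))))) → 3

E1 and E2 produce the same multiset:
z | g
r | 5
t | 2
t | 4

yes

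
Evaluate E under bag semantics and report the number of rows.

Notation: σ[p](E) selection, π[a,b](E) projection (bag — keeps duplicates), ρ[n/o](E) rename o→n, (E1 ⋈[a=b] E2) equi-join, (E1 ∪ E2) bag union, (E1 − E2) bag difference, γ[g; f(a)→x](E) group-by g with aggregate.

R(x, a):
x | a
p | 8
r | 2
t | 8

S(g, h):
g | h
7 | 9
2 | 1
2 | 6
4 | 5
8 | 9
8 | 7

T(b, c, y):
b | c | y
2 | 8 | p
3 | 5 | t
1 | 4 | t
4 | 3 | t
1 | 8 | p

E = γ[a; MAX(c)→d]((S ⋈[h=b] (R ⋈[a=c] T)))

Per-node cardinality:
  S → 6
  R → 3
  T → 5
  (R ⋈[a=c] T) → 4
  (S ⋈[h=b] (R ⋈[a=c] T)) → 2
  γ[a; MAX(c)→d]((S ⋈[h=b] (R ⋈[a=c] T))) → 1

|E| = 1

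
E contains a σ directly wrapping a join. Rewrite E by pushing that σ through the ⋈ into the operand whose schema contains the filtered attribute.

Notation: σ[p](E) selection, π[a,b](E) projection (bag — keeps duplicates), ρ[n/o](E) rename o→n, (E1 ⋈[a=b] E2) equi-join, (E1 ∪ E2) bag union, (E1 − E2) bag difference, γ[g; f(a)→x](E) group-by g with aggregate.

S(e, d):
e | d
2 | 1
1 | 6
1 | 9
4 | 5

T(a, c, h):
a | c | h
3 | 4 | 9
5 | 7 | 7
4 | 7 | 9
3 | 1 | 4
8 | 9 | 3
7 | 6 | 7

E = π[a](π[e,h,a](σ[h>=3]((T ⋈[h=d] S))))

σ filters on h, owned by the left side.
E' = π[a](π[e,h,a]((σ[h>=3](T) ⋈[h=d] S)))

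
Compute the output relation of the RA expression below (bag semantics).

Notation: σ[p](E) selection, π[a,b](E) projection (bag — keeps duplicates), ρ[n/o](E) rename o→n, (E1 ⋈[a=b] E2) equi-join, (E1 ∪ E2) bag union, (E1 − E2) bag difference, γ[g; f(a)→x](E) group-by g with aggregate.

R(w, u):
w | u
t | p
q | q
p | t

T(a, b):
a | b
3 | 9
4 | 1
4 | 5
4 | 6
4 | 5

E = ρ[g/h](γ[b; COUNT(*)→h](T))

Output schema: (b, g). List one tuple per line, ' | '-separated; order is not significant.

Row counts bottom-up:
  T → 5
  γ[b; COUNT(*)→h](T) → 4
  ρ[g/h](γ[b; COUNT(*)→h](T)) → 4

== RESULT ==
b | g
1 | 1
5 | 2
6 | 1
9 | 1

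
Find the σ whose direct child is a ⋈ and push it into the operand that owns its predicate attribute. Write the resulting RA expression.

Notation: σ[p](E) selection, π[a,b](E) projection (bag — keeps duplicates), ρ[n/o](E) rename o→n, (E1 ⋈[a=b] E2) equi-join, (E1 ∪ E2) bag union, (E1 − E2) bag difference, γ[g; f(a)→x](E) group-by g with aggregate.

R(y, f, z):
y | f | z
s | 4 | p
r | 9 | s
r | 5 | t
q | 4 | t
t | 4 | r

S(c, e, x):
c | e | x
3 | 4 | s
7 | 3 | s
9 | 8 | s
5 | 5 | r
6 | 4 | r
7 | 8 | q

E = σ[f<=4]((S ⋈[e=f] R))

σ filters on f, owned by the right side.
E' = (S ⋈[e=f] σ[f<=4](R))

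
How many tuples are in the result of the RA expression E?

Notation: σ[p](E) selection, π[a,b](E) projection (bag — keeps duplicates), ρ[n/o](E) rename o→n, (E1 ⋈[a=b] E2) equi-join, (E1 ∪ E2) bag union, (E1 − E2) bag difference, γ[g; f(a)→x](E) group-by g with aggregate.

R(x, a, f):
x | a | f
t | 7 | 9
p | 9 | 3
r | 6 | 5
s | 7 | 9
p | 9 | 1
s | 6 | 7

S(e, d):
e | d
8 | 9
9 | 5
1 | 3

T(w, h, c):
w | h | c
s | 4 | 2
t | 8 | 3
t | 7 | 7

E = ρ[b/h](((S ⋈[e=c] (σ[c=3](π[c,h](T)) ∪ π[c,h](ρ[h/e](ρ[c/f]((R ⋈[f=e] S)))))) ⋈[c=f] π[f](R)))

Stepwise |·|:
  S → 3
  T → 3
  π[c,h](T) → 3
  σ[c=3](π[c,h](T)) → 1
  R → 6
  S → 3
  (R ⋈[f=e] S) → 3
  ρ[c/f]((R ⋈[f=e] S)) → 3
  ρ[h/e](ρ[c/f]((R ⋈[f=e] S))) → 3
  π[c,h](ρ[h/e](ρ[c/f]((R ⋈[f=e] S)))) → 3
  (σ[c=3](π[c,h](T)) ∪ π[c,h](ρ[h/e](ρ[c/f]((R ⋈[f=e] S))))) → 4
  (S ⋈[e=c] (σ[c=3](π[c,h](T)) ∪ π[c,h](ρ[h/e](ρ[c/f]((R ⋈[f=e] S)))))) → 3
  R → 6
  π[f](R) → 6
  ((S ⋈[e=c] (σ[c=3](π[c,h](T)) ∪ π[c,h](ρ[h/e](ρ[c/f]((R ⋈[f=e] S)))))) ⋈[c=f] π[f](R)) → 5
  ρ[b/h](((S ⋈[e=c] (σ[c=3](π[c,h](T)) ∪ π[c,h](ρ[h/e](ρ[c/f]((R ⋈[f=e] S)))))) ⋈[c=f] π[f](R))) → 5

|E| = 5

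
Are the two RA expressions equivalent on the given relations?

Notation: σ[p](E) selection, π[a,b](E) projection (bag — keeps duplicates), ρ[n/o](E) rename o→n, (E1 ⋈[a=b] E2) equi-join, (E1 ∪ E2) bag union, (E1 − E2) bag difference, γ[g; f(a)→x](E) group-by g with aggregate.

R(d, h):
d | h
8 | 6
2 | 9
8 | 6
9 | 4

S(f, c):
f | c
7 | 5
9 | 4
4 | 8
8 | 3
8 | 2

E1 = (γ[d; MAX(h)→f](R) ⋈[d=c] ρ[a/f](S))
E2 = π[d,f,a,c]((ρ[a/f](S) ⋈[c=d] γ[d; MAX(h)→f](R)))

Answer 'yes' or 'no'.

E1 subexpression sizes:
  R → 4
  γ[d; MAX(h)→f](R) → 3
  S → 5
  ρ[a/f](S) → 5
  (γ[d; MAX(h)→f](R) ⋈[d=c] ρ[a/f](S)) → 2
E2 subexpression sizes:
  S → 5
  ρ[a/f](S) → 5
  R → 4
  γ[d; MAX(h)→f](R) → 3
  (ρ[a/f](S) ⋈[c=d] γ[d; MAX(h)→f](R)) → 2
  π[d,f,a,c]((ρ[a/f](S) ⋈[c=d] γ[d; MAX(h)→f](R))) → 2

E1 and E2 produce the same multiset:
d | f | a | c
2 | 9 | 8 | 2
8 | 6 | 4 | 8

yes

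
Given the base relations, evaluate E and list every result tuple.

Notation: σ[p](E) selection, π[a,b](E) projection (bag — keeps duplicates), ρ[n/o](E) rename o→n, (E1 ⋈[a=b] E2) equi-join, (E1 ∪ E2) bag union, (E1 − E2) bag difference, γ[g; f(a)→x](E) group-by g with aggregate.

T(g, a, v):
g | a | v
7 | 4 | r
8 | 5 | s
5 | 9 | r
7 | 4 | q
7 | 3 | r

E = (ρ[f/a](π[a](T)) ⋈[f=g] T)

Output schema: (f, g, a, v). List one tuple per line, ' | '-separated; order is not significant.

Row counts bottom-up:
  T → 5
  π[a](T) → 5
  ρ[f/a](π[a](T)) → 5
  T → 5
  (ρ[f/a](π[a](T)) ⋈[f=g] T) → 1

== RESULT ==
f | g | a | v
5 | 5 | 9 | r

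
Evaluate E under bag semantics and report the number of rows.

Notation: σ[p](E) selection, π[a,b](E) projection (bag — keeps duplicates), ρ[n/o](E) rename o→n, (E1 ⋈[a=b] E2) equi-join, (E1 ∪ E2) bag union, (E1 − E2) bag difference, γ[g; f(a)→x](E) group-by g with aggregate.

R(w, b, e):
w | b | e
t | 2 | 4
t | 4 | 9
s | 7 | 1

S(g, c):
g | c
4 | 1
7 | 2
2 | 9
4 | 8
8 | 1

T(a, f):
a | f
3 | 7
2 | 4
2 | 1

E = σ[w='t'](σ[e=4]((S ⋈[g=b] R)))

Row counts bottom-up:
  S → 5
  R → 3
  (S ⋈[g=b] R) → 4
  σ[e=4]((S ⋈[g=b] R)) → 1
  σ[w='t'](σ[e=4]((S ⋈[g=b] R))) → 1

|E| = 1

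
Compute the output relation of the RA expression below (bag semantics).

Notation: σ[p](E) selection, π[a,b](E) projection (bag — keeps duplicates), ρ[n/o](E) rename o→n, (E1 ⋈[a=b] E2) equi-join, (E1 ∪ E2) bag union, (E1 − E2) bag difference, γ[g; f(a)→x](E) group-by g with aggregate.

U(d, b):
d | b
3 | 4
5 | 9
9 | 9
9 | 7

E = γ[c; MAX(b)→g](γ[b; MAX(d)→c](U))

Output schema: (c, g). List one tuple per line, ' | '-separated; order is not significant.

Row counts bottom-up:
  U → 4
  γ[b; MAX(d)→c](U) → 3
  γ[c; MAX(b)→g](γ[b; MAX(d)→c](U)) → 2

== RESULT ==
c | g
3 | 4
9 | 9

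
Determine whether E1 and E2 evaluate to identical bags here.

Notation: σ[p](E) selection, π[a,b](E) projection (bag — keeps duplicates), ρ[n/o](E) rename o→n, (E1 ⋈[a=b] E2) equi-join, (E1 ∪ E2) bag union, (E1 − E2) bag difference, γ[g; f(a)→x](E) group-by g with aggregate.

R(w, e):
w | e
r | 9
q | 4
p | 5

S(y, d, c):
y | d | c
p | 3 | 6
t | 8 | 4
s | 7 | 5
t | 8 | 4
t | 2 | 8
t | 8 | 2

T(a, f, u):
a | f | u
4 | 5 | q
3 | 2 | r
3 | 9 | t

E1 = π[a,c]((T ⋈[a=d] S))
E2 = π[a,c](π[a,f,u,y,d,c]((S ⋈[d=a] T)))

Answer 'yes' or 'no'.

E1 subexpression sizes:
  T → 3
  S → 6
  (T ⋈[a=d] S) → 2
  π[a,c]((T ⋈[a=d] S)) → 2
E2 subexpression sizes:
  S → 6
  T → 3
  (S ⋈[d=a] T) → 2
  π[a,f,u,y,d,c]((S ⋈[d=a] T)) → 2
  π[a,c](π[a,f,u,y,d,c]((S ⋈[d=a] T))) → 2

E1 and E2 produce the same multiset:
a | c
3 | 6
3 | 6

yes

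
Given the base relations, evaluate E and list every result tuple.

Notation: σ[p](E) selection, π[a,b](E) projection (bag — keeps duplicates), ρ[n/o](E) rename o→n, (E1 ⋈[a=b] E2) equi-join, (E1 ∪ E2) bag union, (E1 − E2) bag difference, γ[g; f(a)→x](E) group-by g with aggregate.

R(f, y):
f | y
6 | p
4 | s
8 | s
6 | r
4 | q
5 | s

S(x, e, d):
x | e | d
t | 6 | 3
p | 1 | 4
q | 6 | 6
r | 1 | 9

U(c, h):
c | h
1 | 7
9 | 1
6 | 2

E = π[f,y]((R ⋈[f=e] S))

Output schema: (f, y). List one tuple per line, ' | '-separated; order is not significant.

Per-node cardinality:
  R → 6
  S → 4
  (R ⋈[f=e] S) → 4
  π[f,y]((R ⋈[f=e] S)) → 4

== RESULT ==
f | y
6 | p
6 | p
6 | r
6 | r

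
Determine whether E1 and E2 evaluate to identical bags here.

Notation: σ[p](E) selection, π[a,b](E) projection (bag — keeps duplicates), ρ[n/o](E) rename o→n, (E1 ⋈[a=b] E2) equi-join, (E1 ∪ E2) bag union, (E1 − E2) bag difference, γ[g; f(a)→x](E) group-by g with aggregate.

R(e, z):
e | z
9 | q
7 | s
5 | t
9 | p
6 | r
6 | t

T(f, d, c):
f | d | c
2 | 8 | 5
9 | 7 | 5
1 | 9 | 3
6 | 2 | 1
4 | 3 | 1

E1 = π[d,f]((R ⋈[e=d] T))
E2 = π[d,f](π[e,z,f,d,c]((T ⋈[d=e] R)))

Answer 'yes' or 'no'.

E1 per-node cardinality:
  R → 6
  T → 5
  (R ⋈[e=d] T) → 3
  π[d,f]((R ⋈[e=d] T)) → 3
E2 per-node cardinality:
  T → 5
  R → 6
  (T ⋈[d=e] R) → 3
  π[e,z,f,d,c]((T ⋈[d=e] R)) → 3
  π[d,f](π[e,z,f,d,c]((T ⋈[d=e] R))) → 3

E1 and E2 produce the same multiset:
d | f
7 | 9
9 | 1
9 | 1

yes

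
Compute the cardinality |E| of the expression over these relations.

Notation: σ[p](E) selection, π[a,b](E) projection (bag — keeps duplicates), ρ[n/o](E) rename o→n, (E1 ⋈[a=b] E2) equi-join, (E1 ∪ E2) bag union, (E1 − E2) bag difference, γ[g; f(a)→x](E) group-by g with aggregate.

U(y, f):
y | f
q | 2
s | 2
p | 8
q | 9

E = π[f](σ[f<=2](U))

Row counts bottom-up:
  U → 4
  σ[f<=2](U) → 2
  π[f](σ[f<=2](U)) → 2

|E| = 2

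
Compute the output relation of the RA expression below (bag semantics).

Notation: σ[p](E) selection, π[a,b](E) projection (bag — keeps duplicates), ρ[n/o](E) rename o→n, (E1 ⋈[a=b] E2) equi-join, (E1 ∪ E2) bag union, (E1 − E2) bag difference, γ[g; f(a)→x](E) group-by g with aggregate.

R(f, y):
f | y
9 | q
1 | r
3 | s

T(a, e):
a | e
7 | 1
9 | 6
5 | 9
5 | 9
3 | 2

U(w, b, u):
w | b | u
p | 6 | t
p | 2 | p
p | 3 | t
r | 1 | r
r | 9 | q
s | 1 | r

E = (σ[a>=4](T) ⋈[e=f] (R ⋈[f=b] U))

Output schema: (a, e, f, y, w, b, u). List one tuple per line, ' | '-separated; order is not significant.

Per-node cardinality:
  T → 5
  σ[a>=4](T) → 4
  R → 3
  U → 6
  (R ⋈[f=b] U) → 4
  (σ[a>=4](T) ⋈[e=f] (R ⋈[f=b] U)) → 4

== RESULT ==
a | e | f | y | w | b | u
5 | 9 | 9 | q | r | 9 | q
5 | 9 | 9 | q | r | 9 | q
7 | 1 | 1 | r | r | 1 | r
7 | 1 | 1 | r | s | 1 | r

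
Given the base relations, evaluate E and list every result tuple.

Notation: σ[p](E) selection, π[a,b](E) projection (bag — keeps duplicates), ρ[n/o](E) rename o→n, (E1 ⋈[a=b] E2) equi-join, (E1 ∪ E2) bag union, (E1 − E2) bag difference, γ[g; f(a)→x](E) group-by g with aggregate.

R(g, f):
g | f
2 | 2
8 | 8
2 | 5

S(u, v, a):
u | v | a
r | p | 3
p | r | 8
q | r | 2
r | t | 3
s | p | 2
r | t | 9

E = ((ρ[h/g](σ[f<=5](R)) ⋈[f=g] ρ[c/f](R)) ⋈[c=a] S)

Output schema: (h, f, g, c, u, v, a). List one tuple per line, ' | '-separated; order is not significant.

Subexpression sizes:
  R → 3
  σ[f<=5](R) → 2
  ρ[h/g](σ[f<=5](R)) → 2
  R → 3
  ρ[c/f](R) → 3
  (ρ[h/g](σ[f<=5](R)) ⋈[f=g] ρ[c/f](R)) → 2
  S → 6
  ((ρ[h/g](σ[f<=5](R)) ⋈[f=g] ρ[c/f](R)) ⋈[c=a] S) → 2

== RESULT ==
h | f | g | c | u | v | a
2 | 2 | 2 | 2 | q | r | 2
2 | 2 | 2 | 2 | s | p | 2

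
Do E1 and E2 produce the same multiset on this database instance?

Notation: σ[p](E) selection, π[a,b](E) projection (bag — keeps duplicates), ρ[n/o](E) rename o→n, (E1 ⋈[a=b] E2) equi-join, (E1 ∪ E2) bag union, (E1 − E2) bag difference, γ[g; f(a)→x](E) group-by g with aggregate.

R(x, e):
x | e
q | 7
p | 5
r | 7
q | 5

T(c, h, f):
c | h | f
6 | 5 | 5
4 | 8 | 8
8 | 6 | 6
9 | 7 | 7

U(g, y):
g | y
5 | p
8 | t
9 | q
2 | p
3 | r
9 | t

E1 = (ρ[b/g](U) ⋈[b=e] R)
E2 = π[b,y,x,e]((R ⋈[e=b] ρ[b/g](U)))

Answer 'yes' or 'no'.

E1 row counts bottom-up:
  U → 6
  ρ[b/g](U) → 6
  R → 4
  (ρ[b/g](U) ⋈[b=e] R) → 2
E2 row counts bottom-up:
  R → 4
  U → 6
  ρ[b/g](U) → 6
  (R ⋈[e=b] ρ[b/g](U)) → 2
  π[b,y,x,e]((R ⋈[e=b] ρ[b/g](U))) → 2

E1 and E2 produce the same multiset:
b | y | x | e
5 | p | p | 5
5 | p | q | 5

yes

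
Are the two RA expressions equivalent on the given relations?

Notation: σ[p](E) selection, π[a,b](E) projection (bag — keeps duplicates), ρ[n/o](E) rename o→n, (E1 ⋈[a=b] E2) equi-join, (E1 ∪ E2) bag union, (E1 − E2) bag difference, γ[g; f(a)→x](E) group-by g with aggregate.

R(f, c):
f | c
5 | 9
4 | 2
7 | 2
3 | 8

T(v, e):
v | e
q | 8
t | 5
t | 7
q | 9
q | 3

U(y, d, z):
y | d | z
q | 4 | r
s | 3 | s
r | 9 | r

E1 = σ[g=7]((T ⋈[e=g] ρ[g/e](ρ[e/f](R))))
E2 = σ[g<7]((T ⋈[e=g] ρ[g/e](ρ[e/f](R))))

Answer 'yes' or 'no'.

E1 row counts bottom-up:
  T → 5
  R → 4
  ρ[e/f](R) → 4
  ρ[g/e](ρ[e/f](R)) → 4
  (T ⋈[e=g] ρ[g/e](ρ[e/f](R))) → 3
  σ[g=7]((T ⋈[e=g] ρ[g/e](ρ[e/f](R)))) → 1
E2 row counts bottom-up:
  T → 5
  R → 4
  ρ[e/f](R) → 4
  ρ[g/e](ρ[e/f](R)) → 4
  (T ⋈[e=g] ρ[g/e](ρ[e/f](R))) → 3
  σ[g<7]((T ⋈[e=g] ρ[g/e](ρ[e/f](R)))) → 2

E1 result:
v | e | g | c
t | 7 | 7 | 2
E2 result:
v | e | g | c
q | 3 | 3 | 8
t | 5 | 5 | 9
Witness: ('t', 7, 7, 2) appears 1× in E1 but 0× in E2.

no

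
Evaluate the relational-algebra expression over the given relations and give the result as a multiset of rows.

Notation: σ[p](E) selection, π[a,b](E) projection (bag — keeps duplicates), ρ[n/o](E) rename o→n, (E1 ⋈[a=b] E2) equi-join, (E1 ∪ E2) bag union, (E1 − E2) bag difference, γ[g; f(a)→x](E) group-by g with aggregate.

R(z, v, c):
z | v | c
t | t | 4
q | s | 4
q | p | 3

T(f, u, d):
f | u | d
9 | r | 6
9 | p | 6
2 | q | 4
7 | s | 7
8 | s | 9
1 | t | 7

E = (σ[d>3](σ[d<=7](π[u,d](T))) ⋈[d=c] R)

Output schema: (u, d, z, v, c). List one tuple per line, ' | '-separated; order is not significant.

Row counts bottom-up:
  T → 6
  π[u,d](T) → 6
  σ[d<=7](π[u,d](T)) → 5
  σ[d>3](σ[d<=7](π[u,d](T))) → 5
  R → 3
  (σ[d>3](σ[d<=7](π[u,d](T))) ⋈[d=c] R) → 2

== RESULT ==
u | d | z | v | c
q | 4 | q | s | 4
q | 4 | t | t | 4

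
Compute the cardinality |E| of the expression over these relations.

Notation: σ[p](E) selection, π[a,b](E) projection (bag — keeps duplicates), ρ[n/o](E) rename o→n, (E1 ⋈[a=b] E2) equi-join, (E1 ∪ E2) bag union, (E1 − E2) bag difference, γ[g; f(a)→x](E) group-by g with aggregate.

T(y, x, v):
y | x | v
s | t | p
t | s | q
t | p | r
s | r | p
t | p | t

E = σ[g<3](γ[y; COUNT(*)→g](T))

Per-node cardinality:
  T → 5
  γ[y; COUNT(*)→g](T) → 2
  σ[g<3](γ[y; COUNT(*)→g](T)) → 1

|E| = 1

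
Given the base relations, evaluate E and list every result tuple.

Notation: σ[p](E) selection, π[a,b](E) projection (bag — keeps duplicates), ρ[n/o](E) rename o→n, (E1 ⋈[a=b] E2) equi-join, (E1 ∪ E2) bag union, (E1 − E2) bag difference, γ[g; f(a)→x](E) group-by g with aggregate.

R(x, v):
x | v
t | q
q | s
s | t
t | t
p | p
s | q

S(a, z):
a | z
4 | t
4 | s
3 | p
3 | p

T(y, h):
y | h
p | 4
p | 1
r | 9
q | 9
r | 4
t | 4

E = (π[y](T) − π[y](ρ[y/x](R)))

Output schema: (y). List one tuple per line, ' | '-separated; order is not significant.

Stepwise |·|:
  T → 6
  π[y](T) → 6
  R → 6
  ρ[y/x](R) → 6
  π[y](ρ[y/x](R)) → 6
  (π[y](T) − π[y](ρ[y/x](R))) → 3

== RESULT ==
y
p
r
r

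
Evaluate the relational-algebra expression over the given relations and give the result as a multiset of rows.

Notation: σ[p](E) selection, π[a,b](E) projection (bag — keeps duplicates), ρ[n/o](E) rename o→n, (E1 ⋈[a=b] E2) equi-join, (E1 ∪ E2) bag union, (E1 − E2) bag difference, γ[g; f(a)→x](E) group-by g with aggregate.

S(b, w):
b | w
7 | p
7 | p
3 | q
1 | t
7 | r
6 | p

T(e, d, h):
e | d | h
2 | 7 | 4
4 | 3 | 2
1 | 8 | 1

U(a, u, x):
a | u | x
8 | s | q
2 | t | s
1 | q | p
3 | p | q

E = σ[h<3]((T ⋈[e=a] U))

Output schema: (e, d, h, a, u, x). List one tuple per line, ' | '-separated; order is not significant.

Per-node cardinality:
  T → 3
  U → 4
  (T ⋈[e=a] U) → 2
  σ[h<3]((T ⋈[e=a] U)) → 1

== RESULT ==
e | d | h | a | u | x
1 | 8 | 1 | 1 | q | p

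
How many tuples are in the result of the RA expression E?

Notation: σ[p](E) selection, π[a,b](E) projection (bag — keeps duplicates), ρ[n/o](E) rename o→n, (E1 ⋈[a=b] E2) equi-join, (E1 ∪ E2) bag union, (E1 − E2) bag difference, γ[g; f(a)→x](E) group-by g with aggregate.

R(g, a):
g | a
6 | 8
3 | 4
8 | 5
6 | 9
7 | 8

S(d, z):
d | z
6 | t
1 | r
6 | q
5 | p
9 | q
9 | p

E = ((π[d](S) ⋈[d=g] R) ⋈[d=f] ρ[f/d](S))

Per-node cardinality:
  S → 6
  π[d](S) → 6
  R → 5
  (π[d](S) ⋈[d=g] R) → 4
  S → 6
  ρ[f/d](S) → 6
  ((π[d](S) ⋈[d=g] R) ⋈[d=f] ρ[f/d](S)) → 8

|E| = 8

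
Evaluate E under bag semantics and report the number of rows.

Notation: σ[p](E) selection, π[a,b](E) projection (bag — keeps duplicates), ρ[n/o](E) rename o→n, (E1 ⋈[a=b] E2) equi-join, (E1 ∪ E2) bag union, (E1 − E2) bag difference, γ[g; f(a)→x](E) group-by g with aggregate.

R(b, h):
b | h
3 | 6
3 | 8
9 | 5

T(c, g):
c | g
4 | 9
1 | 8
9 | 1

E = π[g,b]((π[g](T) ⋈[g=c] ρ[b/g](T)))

Row counts bottom-up:
  T → 3
  π[g](T) → 3
  T → 3
  ρ[b/g](T) → 3
  (π[g](T) ⋈[g=c] ρ[b/g](T)) → 2
  π[g,b]((π[g](T) ⋈[g=c] ρ[b/g](T))) → 2

|E| = 2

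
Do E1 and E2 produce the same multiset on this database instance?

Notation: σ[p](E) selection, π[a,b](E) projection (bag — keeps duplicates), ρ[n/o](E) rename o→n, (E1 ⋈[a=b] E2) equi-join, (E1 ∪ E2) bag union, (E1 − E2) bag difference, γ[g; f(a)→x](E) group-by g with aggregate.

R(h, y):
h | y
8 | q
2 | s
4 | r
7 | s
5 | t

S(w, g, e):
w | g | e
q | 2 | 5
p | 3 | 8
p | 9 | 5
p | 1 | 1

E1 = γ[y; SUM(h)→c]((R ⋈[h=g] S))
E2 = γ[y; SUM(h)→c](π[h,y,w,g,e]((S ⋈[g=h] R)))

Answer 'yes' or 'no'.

E1 per-node cardinality:
  R → 5
  S → 4
  (R ⋈[h=g] S) → 1
  γ[y; SUM(h)→c]((R ⋈[h=g] S)) → 1
E2 per-node cardinality:
  S → 4
  R → 5
  (S ⋈[g=h] R) → 1
  π[h,y,w,g,e]((S ⋈[g=h] R)) → 1
  γ[y; SUM(h)→c](π[h,y,w,g,e]((S ⋈[g=h] R))) → 1

E1 and E2 produce the same multiset:
y | c
s | 2

yes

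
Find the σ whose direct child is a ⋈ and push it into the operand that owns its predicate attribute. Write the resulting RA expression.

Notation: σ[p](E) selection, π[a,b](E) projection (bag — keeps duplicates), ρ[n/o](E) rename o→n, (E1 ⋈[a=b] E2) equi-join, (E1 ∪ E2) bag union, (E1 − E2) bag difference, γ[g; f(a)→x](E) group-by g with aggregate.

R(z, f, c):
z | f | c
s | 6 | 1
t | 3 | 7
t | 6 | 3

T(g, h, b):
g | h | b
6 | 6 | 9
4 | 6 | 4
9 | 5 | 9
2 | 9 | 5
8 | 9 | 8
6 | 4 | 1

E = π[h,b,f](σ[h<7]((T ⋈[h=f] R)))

σ filters on h, owned by the left side.
E' = π[h,b,f]((σ[h<7](T) ⋈[h=f] R))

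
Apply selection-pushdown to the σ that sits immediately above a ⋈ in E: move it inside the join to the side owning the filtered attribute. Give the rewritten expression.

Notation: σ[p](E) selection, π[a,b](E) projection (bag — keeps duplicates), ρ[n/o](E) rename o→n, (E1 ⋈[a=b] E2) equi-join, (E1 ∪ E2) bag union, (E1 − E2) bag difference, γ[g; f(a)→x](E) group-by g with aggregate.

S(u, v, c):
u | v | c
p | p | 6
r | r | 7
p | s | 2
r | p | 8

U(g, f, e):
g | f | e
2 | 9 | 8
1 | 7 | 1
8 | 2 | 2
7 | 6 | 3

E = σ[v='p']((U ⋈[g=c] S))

σ filters on v, owned by the right side.
E' = (U ⋈[g=c] σ[v='p'](S))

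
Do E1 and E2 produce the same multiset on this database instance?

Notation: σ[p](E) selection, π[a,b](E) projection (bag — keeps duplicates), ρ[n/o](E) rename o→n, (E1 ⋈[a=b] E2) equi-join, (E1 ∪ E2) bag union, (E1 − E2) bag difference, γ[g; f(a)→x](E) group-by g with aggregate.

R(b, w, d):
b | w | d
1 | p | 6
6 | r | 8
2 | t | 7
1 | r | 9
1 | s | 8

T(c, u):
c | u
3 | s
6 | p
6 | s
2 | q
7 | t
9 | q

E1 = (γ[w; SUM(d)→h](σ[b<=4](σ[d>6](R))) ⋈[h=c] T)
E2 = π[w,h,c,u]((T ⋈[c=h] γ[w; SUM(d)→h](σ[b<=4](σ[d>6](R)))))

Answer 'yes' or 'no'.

E1 subexpression sizes:
  R → 5
  σ[d>6](R) → 4
  σ[b<=4](σ[d>6](R)) → 3
  γ[w; SUM(d)→h](σ[b<=4](σ[d>6](R))) → 3
  T → 6
  (γ[w; SUM(d)→h](σ[b<=4](σ[d>6](R))) ⋈[h=c] T) → 2
E2 subexpression sizes:
  T → 6
  R → 5
  σ[d>6](R) → 4
  σ[b<=4](σ[d>6](R)) → 3
  γ[w; SUM(d)→h](σ[b<=4](σ[d>6](R))) → 3
  (T ⋈[c=h] γ[w; SUM(d)→h](σ[b<=4](σ[d>6](R)))) → 2
  π[w,h,c,u]((T ⋈[c=h] γ[w; SUM(d)→h](σ[b<=4](σ[d>6](R))))) → 2

E1 and E2 produce the same multiset:
w | h | c | u
r | 9 | 9 | q
t | 7 | 7 | t

yes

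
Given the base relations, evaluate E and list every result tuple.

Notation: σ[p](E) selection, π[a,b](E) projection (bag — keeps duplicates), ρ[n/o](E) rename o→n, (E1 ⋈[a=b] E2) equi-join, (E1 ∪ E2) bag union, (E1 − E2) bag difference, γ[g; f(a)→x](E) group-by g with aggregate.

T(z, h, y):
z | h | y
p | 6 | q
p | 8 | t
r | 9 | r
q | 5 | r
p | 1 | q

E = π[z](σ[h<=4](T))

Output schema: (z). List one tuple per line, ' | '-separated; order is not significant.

Per-node cardinality:
  T → 5
  σ[h<=4](T) → 1
  π[z](σ[h<=4](T)) → 1

== RESULT ==
z
p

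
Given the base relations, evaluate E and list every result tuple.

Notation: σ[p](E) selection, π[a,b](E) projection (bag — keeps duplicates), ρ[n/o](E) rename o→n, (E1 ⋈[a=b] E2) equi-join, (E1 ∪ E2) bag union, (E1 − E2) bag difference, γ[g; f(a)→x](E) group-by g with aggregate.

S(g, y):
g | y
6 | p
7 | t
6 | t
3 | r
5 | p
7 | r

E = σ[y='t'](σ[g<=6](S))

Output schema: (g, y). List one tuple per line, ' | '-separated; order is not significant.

Row counts bottom-up:
  S → 6
  σ[g<=6](S) → 4
  σ[y='t'](σ[g<=6](S)) → 1

== RESULT ==
g | y
6 | t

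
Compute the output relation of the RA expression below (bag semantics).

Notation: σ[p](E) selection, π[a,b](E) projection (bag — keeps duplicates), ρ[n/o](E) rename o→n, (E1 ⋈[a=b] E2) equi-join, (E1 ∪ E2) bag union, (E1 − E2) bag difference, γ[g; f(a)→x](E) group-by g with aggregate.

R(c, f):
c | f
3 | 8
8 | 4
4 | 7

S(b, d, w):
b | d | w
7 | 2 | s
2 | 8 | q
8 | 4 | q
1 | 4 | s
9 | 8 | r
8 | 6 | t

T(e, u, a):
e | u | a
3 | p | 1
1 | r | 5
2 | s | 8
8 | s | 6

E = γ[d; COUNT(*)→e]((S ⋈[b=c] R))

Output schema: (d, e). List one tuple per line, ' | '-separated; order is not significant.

Row counts bottom-up:
  S → 6
  R → 3
  (S ⋈[b=c] R) → 2
  γ[d; COUNT(*)→e]((S ⋈[b=c] R)) → 2

== RESULT ==
d | e
4 | 1
6 | 1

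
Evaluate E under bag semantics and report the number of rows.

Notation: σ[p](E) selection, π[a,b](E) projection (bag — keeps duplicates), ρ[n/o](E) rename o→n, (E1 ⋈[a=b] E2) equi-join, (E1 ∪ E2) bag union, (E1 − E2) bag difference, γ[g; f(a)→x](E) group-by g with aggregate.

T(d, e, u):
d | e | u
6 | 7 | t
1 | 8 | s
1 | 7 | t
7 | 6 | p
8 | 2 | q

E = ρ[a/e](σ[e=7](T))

Stepwise |·|:
  T → 5
  σ[e=7](T) → 2
  ρ[a/e](σ[e=7](T)) → 2

|E| = 2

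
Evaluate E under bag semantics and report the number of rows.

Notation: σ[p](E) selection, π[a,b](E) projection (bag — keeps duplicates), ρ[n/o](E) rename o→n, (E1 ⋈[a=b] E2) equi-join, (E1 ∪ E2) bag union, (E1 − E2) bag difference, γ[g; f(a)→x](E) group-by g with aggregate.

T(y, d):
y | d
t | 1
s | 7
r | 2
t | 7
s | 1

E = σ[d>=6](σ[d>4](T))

Subexpression sizes:
  T → 5
  σ[d>4](T) → 2
  σ[d>=6](σ[d>4](T)) → 2

|E| = 2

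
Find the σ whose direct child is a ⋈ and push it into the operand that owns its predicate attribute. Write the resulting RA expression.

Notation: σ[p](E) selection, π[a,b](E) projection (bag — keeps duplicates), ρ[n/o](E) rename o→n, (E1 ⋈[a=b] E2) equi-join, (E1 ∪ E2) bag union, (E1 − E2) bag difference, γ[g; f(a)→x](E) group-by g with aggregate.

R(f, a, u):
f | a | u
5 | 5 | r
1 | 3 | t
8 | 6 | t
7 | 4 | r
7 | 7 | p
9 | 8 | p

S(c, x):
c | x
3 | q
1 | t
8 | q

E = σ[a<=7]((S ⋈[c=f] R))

σ filters on a, owned by the right side.
E' = (S ⋈[c=f] σ[a<=7](R))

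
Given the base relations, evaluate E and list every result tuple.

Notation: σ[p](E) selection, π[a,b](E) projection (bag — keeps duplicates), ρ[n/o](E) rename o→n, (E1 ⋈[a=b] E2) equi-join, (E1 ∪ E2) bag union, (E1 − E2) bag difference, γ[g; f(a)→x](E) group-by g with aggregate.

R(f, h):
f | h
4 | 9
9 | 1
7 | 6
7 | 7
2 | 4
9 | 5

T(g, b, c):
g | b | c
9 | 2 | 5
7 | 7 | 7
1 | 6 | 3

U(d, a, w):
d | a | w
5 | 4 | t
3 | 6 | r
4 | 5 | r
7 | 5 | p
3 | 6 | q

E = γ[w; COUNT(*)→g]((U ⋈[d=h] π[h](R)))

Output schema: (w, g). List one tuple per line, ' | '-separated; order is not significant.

Row counts bottom-up:
  U → 5
  R → 6
  π[h](R) → 6
  (U ⋈[d=h] π[h](R)) → 3
  γ[w; COUNT(*)→g]((U ⋈[d=h] π[h](R))) → 3

== RESULT ==
w | g
p | 1
r | 1
t | 1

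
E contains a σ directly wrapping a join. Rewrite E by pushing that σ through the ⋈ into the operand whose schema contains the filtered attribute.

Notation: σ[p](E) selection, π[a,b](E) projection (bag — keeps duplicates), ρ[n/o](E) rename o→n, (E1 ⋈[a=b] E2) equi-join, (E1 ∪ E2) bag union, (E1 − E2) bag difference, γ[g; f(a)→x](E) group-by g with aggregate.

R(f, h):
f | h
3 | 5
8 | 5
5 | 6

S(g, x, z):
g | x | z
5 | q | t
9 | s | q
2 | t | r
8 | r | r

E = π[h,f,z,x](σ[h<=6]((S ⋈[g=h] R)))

σ filters on h, owned by the right side.
E' = π[h,f,z,x]((S ⋈[g=h] σ[h<=6](R)))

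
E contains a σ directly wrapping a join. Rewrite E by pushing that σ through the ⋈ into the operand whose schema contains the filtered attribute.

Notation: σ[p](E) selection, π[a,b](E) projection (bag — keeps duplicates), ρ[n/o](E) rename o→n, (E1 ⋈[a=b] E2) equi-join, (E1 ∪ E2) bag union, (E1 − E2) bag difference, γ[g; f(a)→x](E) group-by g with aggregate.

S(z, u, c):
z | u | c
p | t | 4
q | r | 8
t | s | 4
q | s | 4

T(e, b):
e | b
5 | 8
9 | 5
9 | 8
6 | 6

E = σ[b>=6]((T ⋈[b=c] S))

σ filters on b, owned by the left side.
E' = (σ[b>=6](T) ⋈[b=c] S)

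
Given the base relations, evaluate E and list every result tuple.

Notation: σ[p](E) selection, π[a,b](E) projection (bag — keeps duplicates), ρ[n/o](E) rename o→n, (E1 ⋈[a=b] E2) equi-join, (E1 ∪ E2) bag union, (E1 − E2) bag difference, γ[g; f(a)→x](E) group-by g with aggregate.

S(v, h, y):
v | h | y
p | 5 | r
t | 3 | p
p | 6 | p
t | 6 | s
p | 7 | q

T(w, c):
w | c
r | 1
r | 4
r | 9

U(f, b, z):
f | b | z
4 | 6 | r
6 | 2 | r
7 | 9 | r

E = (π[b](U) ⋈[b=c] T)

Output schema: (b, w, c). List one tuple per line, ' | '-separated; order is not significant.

Subexpression sizes:
  U → 3
  π[b](U) → 3
  T → 3
  (π[b](U) ⋈[b=c] T) → 1

== RESULT ==
b | w | c
9 | r | 9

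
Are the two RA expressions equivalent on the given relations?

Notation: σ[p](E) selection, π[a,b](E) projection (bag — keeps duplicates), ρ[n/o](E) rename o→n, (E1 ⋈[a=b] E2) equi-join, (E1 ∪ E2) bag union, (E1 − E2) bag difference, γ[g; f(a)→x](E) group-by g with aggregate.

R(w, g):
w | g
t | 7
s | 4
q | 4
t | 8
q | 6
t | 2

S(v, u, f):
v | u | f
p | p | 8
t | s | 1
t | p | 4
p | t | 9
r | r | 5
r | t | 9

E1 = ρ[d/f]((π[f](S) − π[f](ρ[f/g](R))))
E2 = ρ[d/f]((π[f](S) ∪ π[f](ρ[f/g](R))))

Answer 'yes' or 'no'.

E1 subexpression sizes:
  S → 6
  π[f](S) → 6
  R → 6
  ρ[f/g](R) → 6
  π[f](ρ[f/g](R)) → 6
  (π[f](S) − π[f](ρ[f/g](R))) → 4
  ρ[d/f]((π[f](S) − π[f](ρ[f/g](R)))) → 4
E2 subexpression sizes:
  S → 6
  π[f](S) → 6
  R → 6
  ρ[f/g](R) → 6
  π[f](ρ[f/g](R)) → 6
  (π[f](S) ∪ π[f](ρ[f/g](R))) → 12
  ρ[d/f]((π[f](S) ∪ π[f](ρ[f/g](R)))) → 12

E1 result:
d
1
5
9
9
E2 result:
d
1
2
4
4
4
5
6
7
8
8
9
9
Witness: (6,) appears 0× in E1 but 1× in E2.

no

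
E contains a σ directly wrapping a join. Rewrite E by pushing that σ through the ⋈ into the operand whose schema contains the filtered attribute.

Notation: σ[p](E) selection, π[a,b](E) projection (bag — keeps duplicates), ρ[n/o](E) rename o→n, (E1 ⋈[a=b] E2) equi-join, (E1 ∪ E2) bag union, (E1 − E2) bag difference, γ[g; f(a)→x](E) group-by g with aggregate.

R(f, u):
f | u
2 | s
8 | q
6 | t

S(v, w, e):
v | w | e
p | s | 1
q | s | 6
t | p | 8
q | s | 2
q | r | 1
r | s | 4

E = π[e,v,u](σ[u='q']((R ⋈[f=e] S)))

σ filters on u, owned by the left side.
E' = π[e,v,u]((σ[u='q'](R) ⋈[f=e] S))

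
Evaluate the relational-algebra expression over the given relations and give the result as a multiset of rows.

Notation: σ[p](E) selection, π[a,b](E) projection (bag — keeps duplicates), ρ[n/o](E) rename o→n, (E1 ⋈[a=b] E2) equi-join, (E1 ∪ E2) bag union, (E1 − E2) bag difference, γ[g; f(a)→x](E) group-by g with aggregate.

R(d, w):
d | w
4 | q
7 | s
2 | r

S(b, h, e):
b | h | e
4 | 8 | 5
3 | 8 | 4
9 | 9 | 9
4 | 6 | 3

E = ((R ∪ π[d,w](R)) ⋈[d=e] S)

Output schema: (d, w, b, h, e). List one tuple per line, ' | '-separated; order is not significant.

Row counts bottom-up:
  R → 3
  R → 3
  π[d,w](R) → 3
  (R ∪ π[d,w](R)) → 6
  S → 4
  ((R ∪ π[d,w](R)) ⋈[d=e] S) → 2

== RESULT ==
d | w | b | h | e
4 | q | 3 | 8 | 4
4 | q | 3 | 8 | 4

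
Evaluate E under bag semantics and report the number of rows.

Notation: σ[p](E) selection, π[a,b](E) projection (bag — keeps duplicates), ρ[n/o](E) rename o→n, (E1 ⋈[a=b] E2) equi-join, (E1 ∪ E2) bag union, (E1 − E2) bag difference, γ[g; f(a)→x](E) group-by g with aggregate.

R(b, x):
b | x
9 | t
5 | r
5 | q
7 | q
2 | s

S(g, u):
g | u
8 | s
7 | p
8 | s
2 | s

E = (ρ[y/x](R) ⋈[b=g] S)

Row counts bottom-up:
  R → 5
  ρ[y/x](R) → 5
  S → 4
  (ρ[y/x](R) ⋈[b=g] S) → 2

|E| = 2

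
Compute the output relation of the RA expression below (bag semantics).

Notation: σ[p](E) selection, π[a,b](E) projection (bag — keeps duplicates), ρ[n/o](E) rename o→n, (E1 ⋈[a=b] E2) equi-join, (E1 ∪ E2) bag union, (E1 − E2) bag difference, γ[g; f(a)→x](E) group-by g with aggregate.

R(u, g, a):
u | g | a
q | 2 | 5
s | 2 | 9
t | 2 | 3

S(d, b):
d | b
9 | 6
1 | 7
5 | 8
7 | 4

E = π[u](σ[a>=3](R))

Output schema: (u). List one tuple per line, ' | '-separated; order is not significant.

Stepwise |·|:
  R → 3
  σ[a>=3](R) → 3
  π[u](σ[a>=3](R)) → 3

== RESULT ==
u
q
s
t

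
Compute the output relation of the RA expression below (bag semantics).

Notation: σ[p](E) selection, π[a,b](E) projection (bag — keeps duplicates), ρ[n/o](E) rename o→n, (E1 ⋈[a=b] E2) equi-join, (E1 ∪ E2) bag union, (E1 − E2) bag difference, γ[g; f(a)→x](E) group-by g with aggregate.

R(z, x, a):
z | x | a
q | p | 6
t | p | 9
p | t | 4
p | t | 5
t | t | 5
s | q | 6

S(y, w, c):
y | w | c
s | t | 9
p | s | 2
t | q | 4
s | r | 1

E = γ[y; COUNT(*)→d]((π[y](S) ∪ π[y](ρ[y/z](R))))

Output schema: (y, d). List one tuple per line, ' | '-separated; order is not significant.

Per-node cardinality:
  S → 4
  π[y](S) → 4
  R → 6
  ρ[y/z](R) → 6
  π[y](ρ[y/z](R)) → 6
  (π[y](S) ∪ π[y](ρ[y/z](R))) → 10
  γ[y; COUNT(*)→d]((π[y](S) ∪ π[y](ρ[y/z](R)))) → 4

== RESULT ==
y | d
p | 3
q | 1
s | 3
t | 3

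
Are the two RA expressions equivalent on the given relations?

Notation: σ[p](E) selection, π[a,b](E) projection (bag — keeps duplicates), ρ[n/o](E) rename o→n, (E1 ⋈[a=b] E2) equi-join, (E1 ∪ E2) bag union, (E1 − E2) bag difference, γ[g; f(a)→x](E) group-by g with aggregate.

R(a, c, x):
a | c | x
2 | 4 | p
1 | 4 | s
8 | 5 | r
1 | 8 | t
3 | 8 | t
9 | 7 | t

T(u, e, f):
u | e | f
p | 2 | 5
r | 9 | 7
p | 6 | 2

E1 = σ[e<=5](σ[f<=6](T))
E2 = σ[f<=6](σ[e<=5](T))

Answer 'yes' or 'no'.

E1 stepwise |·|:
  T → 3
  σ[f<=6](T) → 2
  σ[e<=5](σ[f<=6](T)) → 1
E2 stepwise |·|:
  T → 3
  σ[e<=5](T) → 1
  σ[f<=6](σ[e<=5](T)) → 1

E1 and E2 produce the same multiset:
u | e | f
p | 2 | 5

yes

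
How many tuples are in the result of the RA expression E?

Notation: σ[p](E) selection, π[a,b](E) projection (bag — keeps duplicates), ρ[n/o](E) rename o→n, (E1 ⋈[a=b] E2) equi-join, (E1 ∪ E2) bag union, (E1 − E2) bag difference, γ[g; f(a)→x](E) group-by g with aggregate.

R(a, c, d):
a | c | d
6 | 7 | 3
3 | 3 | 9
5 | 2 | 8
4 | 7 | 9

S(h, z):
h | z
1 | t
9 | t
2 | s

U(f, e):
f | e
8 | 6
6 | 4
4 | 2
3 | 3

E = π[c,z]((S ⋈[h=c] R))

Row counts bottom-up:
  S → 3
  R → 4
  (S ⋈[h=c] R) → 1
  π[c,z]((S ⋈[h=c] R)) → 1

|E| = 1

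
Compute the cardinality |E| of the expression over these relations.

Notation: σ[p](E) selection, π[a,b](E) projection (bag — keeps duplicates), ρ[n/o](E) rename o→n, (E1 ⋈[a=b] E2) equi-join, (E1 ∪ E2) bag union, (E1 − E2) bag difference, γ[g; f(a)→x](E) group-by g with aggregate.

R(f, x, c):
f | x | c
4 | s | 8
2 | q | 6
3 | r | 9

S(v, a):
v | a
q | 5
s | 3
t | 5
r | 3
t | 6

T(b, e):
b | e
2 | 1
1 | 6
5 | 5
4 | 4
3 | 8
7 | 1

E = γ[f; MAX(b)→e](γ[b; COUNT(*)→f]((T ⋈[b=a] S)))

Row counts bottom-up:
  T → 6
  S → 5
  (T ⋈[b=a] S) → 4
  γ[b; COUNT(*)→f]((T ⋈[b=a] S)) → 2
  γ[f; MAX(b)→e](γ[b; COUNT(*)→f]((T ⋈[b=a] S))) → 1

|E| = 1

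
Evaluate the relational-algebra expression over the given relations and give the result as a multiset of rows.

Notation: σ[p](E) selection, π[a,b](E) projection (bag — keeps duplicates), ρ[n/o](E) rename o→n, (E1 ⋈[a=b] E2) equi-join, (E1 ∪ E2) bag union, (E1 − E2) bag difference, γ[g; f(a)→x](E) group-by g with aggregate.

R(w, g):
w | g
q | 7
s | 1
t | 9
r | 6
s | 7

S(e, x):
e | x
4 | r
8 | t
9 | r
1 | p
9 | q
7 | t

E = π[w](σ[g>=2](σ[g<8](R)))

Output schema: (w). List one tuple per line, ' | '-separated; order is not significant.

Row counts bottom-up:
  R → 5
  σ[g<8](R) → 4
  σ[g>=2](σ[g<8](R)) → 3
  π[w](σ[g>=2](σ[g<8](R))) → 3

== RESULT ==
w
q
r
s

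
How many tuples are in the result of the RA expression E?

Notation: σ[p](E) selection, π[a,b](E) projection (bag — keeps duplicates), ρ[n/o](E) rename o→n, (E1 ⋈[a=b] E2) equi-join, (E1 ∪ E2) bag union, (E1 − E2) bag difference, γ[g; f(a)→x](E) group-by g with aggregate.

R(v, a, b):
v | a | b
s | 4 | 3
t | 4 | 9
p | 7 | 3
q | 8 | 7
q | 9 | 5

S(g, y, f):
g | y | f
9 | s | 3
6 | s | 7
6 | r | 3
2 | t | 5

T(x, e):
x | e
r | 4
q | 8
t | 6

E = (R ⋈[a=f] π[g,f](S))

Subexpression sizes:
  R → 5
  S → 4
  π[g,f](S) → 4
  (R ⋈[a=f] π[g,f](S)) → 1

|E| = 1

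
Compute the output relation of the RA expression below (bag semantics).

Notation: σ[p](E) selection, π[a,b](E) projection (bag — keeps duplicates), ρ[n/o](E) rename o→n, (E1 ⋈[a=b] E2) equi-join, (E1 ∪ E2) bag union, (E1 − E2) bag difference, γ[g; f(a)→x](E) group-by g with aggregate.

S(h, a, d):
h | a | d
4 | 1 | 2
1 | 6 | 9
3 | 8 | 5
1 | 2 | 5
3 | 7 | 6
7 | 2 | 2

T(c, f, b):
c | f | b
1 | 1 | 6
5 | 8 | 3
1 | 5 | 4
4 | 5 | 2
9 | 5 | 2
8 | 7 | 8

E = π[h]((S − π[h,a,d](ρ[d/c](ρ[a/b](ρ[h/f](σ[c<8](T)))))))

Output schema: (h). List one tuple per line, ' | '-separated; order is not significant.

Stepwise |·|:
  S → 6
  T → 6
  σ[c<8](T) → 4
  ρ[h/f](σ[c<8](T)) → 4
  ρ[a/b](ρ[h/f](σ[c<8](T))) → 4
  ρ[d/c](ρ[a/b](ρ[h/f](σ[c<8](T)))) → 4
  π[h,a,d](ρ[d/c](ρ[a/b](ρ[h/f](σ[c<8](T))))) → 4
  (S − π[h,a,d](ρ[d/c](ρ[a/b](ρ[h/f](σ[c<8](T)))))) → 6
  π[h]((S − π[h,a,d](ρ[d/c](ρ[a/b](ρ[h/f](σ[c<8](T))))))) → 6

== RESULT ==
h
1
1
3
3
4
7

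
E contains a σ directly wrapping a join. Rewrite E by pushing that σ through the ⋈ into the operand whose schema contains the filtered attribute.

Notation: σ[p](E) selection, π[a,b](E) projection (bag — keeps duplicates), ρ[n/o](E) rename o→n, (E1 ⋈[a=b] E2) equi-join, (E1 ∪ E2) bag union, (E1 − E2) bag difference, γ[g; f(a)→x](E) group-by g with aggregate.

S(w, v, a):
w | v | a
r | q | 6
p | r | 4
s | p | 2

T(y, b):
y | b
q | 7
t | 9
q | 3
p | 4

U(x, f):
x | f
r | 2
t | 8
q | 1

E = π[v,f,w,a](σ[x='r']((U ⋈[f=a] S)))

σ filters on x, owned by the left side.
E' = π[v,f,w,a]((σ[x='r'](U) ⋈[f=a] S))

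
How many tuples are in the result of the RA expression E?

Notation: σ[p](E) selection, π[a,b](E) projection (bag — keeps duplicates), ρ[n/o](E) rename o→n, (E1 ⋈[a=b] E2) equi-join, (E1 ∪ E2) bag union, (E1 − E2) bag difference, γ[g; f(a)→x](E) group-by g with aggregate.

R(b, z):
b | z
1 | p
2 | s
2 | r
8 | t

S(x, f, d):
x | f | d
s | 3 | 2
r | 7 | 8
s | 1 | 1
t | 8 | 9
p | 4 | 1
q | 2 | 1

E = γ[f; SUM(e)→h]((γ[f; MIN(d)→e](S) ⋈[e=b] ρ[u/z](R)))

Subexpression sizes:
  S → 6
  γ[f; MIN(d)→e](S) → 6
  R → 4
  ρ[u/z](R) → 4
  (γ[f; MIN(d)→e](S) ⋈[e=b] ρ[u/z](R)) → 6
  γ[f; SUM(e)→h]((γ[f; MIN(d)→e](S) ⋈[e=b] ρ[u/z](R))) → 5

|E| = 5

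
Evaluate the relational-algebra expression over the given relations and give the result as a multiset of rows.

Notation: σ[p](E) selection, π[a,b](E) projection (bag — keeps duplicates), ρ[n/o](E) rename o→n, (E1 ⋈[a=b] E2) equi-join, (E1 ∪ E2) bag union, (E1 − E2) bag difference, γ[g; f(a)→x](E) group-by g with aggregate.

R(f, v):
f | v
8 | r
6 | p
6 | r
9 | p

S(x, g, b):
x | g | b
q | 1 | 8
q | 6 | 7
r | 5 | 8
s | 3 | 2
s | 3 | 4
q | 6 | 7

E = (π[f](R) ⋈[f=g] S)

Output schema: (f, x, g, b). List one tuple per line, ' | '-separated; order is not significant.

Per-node cardinality:
  R → 4
  π[f](R) → 4
  S → 6
  (π[f](R) ⋈[f=g] S) → 4

== RESULT ==
f | x | g | b
6 | q | 6 | 7
6 | q | 6 | 7
6 | q | 6 | 7
6 | q | 6 | 7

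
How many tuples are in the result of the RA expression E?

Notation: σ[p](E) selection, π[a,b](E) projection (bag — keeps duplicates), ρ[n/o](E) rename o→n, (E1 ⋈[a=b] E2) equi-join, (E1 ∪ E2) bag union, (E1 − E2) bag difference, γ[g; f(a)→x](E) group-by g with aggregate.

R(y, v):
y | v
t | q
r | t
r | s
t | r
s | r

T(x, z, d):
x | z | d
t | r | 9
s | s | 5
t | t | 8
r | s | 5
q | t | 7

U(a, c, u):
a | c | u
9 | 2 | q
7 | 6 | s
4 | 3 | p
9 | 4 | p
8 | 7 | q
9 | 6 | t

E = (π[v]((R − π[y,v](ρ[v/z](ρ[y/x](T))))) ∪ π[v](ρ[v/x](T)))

Subexpression sizes:
  R → 5
  T → 5
  ρ[y/x](T) → 5
  ρ[v/z](ρ[y/x](T)) → 5
  π[y,v](ρ[v/z](ρ[y/x](T))) → 5
  (R − π[y,v](ρ[v/z](ρ[y/x](T)))) → 3
  π[v]((R − π[y,v](ρ[v/z](ρ[y/x](T))))) → 3
  T → 5
  ρ[v/x](T) → 5
  π[v](ρ[v/x](T)) → 5
  (π[v]((R − π[y,v](ρ[v/z](ρ[y/x](T))))) ∪ π[v](ρ[v/x](T))) → 8

|E| = 8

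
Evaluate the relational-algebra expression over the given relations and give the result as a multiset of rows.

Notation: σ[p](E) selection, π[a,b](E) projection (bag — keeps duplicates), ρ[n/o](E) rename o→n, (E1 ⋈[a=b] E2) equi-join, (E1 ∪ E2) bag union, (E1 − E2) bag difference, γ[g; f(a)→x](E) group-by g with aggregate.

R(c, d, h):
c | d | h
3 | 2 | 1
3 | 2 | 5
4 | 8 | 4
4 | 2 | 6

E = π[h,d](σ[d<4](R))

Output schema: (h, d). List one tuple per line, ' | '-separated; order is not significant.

Stepwise |·|:
  R → 4
  σ[d<4](R) → 3
  π[h,d](σ[d<4](R)) → 3

== RESULT ==
h | d
1 | 2
5 | 2
6 | 2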